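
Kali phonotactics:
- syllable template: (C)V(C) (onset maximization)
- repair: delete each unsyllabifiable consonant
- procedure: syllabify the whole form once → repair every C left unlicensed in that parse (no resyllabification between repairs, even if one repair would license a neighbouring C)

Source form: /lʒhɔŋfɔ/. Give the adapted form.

hɔŋfɔ

Under (C)V(C), the unsyllabifiable consonants are /l/, /ʒ/ (at most one coda consonant is licensed; onsets are limited to one consonant).
Deleting the stranded consonants removes /l/, /ʒ/.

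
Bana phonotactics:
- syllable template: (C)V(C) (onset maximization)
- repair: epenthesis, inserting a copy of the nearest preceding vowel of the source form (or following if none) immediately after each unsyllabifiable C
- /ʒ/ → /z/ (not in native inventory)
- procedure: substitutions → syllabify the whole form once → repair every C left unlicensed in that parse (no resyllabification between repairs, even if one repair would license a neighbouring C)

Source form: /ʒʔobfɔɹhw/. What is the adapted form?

zoʔobfɔɹhɔwɔ

Substitution: /ʒ/ → /z/, giving /zʔobfɔɹhw/.
Syllabifying with onset maximization leaves /z/, /h/, /w/ stranded (at most one coda consonant is licensed; onsets are limited to one consonant).
Epenthesis after each stranded consonant: /z/ → /zo/, /h/ → /hɔ/, /w/ → /wɔ/.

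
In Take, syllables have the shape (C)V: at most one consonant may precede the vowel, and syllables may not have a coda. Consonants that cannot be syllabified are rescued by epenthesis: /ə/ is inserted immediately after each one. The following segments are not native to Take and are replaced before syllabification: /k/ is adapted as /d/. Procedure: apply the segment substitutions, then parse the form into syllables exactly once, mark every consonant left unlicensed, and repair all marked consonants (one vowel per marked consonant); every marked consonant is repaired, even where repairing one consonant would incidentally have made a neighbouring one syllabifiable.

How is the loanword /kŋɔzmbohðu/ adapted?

dəŋɔzəməbohəðu

Substitution: /k/ → /d/, giving /dŋɔzmbohðu/.
The consonants /d/, /z/, /m/, /h/ cannot be parsed into a legal (C)V syllable (no codas are permitted; onsets are limited to one consonant).
Inserting the epenthetic vowel yields /d/ → /də/, /z/ → /zə/, /m/ → /mə/, /h/ → /hə/.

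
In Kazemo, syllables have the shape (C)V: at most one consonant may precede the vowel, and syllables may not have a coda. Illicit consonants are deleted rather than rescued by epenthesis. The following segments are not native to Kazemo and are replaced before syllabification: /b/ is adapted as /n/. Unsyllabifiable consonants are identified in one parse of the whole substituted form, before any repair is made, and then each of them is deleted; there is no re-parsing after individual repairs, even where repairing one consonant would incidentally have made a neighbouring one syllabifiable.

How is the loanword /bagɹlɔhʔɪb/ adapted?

Substitution: /b/ → /n/, giving /nagɹlɔhʔɪn/.
Syllabifying with onset maximization leaves /g/, /ɹ/, /h/, /n/ stranded (no codas are permitted; onsets are limited to one consonant).
Each unlicensed consonant is deleted: /g/, /ɹ/, /h/, /n/.

nalɔʔɪ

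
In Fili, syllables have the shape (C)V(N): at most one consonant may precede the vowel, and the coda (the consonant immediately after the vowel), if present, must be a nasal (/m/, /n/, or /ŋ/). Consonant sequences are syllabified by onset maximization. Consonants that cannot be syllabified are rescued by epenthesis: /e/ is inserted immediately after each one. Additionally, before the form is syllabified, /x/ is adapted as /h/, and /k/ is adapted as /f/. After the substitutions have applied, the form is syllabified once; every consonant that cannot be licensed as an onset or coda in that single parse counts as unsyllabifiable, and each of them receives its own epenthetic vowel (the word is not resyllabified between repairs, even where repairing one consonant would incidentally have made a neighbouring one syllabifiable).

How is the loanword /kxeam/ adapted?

feheam

Substitution: /k/ → /f/, /x/ → /h/, giving /fheam/.
Syllabifying with onset maximization leaves /f/ stranded (only a nasal (/m/, /n/, or /ŋ/) is licensed in coda position; onsets are limited to one consonant).
Each unlicensed consonant becomes the onset of a new syllable: /f/ → /fe/.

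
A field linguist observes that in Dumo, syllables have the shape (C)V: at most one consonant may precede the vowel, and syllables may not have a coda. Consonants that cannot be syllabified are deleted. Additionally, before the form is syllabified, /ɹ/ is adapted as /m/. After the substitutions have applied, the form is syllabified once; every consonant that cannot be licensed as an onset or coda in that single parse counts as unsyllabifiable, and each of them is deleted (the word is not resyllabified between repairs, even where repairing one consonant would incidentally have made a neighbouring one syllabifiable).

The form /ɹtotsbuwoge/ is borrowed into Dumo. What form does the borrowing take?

Substitution: /ɹ/ → /m/, giving /mtotsbuwoge/.
Syllabifying with onset maximization leaves /m/, /t/, /s/ stranded (no codas are permitted; onsets are limited to one consonant).
Deleting the stranded consonants removes /m/, /t/, /s/.

tobuwoge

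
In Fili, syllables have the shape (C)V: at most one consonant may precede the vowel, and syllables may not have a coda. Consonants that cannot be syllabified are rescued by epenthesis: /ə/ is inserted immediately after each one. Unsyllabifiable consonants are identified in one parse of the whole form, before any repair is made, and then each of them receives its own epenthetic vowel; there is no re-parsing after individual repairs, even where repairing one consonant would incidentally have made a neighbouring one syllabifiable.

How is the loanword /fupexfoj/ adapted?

Syllabifying with onset maximization leaves /x/, /j/ stranded (no codas are permitted; onsets are limited to one consonant).
Epenthesis after each stranded consonant: /x/ → /xə/, /j/ → /jə/.

fupexəfojə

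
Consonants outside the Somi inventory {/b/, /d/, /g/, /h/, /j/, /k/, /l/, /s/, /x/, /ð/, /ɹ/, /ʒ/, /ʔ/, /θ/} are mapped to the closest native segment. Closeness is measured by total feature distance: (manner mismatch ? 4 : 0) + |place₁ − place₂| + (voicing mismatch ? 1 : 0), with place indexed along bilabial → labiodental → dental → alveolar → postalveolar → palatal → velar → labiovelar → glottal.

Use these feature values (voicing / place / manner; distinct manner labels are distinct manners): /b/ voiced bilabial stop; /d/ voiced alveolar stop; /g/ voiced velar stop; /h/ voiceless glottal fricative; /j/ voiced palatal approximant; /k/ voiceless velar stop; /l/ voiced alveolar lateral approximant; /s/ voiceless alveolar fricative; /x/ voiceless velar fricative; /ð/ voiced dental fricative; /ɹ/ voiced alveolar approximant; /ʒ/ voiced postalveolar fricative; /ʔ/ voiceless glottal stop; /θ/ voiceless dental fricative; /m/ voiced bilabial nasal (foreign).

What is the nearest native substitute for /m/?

b

/b/ is closest: manner differs (nasal→stop, +4), place distance 0 (bilabial→bilabial), same voicing; total 4. Next closest is /ð/ at distance 6.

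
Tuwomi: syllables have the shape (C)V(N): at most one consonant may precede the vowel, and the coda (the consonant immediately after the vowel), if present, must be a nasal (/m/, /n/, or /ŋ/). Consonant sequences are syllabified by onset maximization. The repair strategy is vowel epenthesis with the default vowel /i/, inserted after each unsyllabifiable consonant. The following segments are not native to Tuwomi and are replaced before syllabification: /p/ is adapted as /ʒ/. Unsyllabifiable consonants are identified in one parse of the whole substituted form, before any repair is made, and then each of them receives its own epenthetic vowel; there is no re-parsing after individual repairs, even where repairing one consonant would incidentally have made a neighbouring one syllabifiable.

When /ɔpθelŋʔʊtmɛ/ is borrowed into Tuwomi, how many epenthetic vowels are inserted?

After substitution the input is /ɔʒθelŋʔʊtmɛ/.
The unsyllabifiable consonants are /ʒ/, /l/, /ŋ/, /t/; each receives one epenthetic vowel.

4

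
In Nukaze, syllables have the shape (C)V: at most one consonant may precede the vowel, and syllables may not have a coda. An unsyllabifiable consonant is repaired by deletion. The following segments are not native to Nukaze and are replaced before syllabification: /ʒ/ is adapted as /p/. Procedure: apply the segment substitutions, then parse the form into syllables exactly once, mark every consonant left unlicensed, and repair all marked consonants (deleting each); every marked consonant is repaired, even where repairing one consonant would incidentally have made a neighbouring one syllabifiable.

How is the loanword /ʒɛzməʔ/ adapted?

pɛmə

Substitution: /ʒ/ → /p/, giving /pɛzməʔ/.
Under (C)V, the unsyllabifiable consonants are /z/, /ʔ/ (no codas are permitted; onsets are limited to one consonant).
Deleting the stranded consonants removes /z/, /ʔ/.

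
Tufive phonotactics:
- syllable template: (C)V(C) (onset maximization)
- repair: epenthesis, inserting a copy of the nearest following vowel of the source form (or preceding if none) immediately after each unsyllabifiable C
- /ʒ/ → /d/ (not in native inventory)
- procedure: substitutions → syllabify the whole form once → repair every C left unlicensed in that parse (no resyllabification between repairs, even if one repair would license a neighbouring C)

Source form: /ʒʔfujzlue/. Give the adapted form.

duʔufujzulue

Substitution: /ʒ/ → /d/, giving /dʔfujzlue/.
Syllabifying with onset maximization leaves /d/, /ʔ/, /z/ stranded (at most one coda consonant is licensed; onsets are limited to one consonant).
Inserting the epenthetic vowel yields /d/ → /du/, /ʔ/ → /ʔu/, /z/ → /zu/.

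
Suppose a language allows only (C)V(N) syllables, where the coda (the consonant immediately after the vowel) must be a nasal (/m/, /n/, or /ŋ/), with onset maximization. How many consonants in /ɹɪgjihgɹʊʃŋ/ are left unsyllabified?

Syllabifying with onset maximization leaves /g/, /h/, /g/, /ʃ/, /ŋ/ stranded (only a nasal (/m/, /n/, or /ŋ/) is licensed in coda position; onsets are limited to one consonant).

5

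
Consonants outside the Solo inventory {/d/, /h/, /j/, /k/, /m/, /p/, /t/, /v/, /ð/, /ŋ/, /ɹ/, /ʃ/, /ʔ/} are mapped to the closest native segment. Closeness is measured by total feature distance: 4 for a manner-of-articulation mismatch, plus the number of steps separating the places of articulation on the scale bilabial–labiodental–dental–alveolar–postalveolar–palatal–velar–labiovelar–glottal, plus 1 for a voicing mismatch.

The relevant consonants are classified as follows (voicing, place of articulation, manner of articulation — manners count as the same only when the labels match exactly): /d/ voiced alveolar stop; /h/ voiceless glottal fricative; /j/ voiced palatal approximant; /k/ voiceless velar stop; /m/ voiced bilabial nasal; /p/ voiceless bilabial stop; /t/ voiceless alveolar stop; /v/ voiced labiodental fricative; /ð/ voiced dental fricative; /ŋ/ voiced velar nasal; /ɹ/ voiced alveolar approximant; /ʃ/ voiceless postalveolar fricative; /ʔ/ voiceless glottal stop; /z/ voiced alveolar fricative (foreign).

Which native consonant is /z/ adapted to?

/ð/ is closest: same manner (fricative), place distance 1 (alveolar→dental), same voicing; total 1. Next closest is /v/ at distance 2.

ð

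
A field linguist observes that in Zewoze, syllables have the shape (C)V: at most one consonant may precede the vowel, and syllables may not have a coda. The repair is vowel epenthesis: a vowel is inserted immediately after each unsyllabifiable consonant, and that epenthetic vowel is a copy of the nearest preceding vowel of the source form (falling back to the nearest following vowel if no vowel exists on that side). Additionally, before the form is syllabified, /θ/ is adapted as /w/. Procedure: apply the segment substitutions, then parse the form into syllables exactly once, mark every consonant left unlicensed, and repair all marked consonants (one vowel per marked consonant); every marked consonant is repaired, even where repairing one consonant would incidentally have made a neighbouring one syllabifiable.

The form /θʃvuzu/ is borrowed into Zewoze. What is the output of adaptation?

Substitution: /θ/ → /w/, giving /wʃvuzu/.
The consonants /w/, /ʃ/ cannot be parsed into a legal (C)V syllable (no codas are permitted; onsets are limited to one consonant).
Each unlicensed consonant becomes the onset of a new syllable: /w/ → /wu/, /ʃ/ → /ʃu/.

wuʃuvuzu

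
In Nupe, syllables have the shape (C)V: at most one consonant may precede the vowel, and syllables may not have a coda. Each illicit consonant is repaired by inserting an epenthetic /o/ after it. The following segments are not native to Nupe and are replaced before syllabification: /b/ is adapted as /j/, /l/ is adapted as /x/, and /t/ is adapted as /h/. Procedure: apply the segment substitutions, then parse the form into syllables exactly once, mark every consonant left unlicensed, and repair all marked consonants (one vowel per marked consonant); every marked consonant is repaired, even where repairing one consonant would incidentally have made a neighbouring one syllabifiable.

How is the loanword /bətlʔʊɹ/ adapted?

jəhoxoʔʊɹo

Substitution: /b/ → /j/, /t/ → /h/, /l/ → /x/, giving /jəhxʔʊɹ/.
Syllabifying with onset maximization leaves /h/, /x/, /ɹ/ stranded (no codas are permitted; onsets are limited to one consonant).
Inserting the epenthetic vowel yields /h/ → /ho/, /x/ → /xo/, /ɹ/ → /ɹo/.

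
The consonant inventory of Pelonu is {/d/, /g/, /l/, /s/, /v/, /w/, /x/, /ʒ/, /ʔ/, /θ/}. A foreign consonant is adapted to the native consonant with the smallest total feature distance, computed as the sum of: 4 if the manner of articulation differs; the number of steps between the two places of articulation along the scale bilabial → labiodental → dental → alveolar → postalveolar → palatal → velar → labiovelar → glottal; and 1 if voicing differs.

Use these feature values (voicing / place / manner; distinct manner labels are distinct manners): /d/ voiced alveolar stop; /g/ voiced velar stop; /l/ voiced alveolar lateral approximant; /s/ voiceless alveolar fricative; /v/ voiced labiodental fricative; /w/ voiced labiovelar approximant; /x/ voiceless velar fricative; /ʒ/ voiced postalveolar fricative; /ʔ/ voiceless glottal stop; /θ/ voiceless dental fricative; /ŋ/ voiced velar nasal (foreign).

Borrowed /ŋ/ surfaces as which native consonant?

g

/g/ is closest: manner differs (nasal→stop, +4), place distance 0 (velar→velar), same voicing; total 4. Next closest is /w/ at distance 5.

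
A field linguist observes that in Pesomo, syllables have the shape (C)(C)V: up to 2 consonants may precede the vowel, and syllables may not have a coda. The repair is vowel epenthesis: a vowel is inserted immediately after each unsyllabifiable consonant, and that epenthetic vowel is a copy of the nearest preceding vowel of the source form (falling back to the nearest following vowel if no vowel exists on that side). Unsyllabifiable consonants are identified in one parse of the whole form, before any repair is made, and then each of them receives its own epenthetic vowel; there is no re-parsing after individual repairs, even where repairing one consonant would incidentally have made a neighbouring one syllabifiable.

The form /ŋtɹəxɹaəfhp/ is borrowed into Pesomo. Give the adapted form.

ŋətɹəxɹaəfəhəpə

Under (C)(C)V, the unsyllabifiable consonants are /ŋ/, /f/, /h/, /p/ (no codas are permitted; onsets may contain at most 2 consonants).
Each unlicensed consonant becomes the onset of a new syllable: /ŋ/ → /ŋə/, /f/ → /fə/, /h/ → /hə/, /p/ → /pə/.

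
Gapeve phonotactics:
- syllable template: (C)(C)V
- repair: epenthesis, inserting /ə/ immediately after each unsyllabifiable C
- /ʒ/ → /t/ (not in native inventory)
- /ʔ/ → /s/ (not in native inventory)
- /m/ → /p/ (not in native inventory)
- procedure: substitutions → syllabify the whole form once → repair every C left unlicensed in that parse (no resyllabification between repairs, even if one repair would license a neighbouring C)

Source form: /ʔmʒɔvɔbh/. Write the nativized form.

səptɔvɔbəhə

Substitution: /ʔ/ → /s/, /m/ → /p/, /ʒ/ → /t/, giving /sptɔvɔbh/.
Syllabifying with onset maximization leaves /s/, /b/, /h/ stranded (no codas are permitted; onsets may contain at most 2 consonants).
Inserting the epenthetic vowel yields /s/ → /sə/, /b/ → /bə/, /h/ → /hə/.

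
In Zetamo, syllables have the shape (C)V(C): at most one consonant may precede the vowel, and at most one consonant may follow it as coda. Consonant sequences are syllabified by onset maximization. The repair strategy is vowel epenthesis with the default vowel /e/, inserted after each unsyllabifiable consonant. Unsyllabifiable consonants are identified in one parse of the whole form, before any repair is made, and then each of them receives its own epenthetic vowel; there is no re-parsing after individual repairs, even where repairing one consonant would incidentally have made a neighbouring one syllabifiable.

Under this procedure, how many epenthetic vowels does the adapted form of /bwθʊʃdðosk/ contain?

The unsyllabifiable consonants are /b/, /w/, /d/, /k/; each receives one epenthetic vowel.

4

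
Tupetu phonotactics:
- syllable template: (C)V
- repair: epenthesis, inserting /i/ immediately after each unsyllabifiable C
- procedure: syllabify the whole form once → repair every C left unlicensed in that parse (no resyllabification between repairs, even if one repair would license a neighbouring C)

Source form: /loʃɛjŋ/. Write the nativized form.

loʃɛjiŋi

The consonants /j/, /ŋ/ cannot be parsed into a legal (C)V syllable (no codas are permitted; onsets are limited to one consonant).
Inserting the epenthetic vowel yields /j/ → /ji/, /ŋ/ → /ŋi/.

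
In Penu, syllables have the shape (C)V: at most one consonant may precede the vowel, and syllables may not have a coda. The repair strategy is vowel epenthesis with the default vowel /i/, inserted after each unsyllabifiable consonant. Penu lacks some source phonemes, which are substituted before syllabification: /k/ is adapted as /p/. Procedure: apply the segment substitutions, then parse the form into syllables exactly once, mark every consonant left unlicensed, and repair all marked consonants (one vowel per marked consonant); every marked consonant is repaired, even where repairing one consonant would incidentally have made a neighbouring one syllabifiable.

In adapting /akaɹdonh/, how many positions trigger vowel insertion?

After substitution the input is /apaɹdonh/.
The unsyllabifiable consonants are /ɹ/, /n/, /h/; each receives one epenthetic vowel.

3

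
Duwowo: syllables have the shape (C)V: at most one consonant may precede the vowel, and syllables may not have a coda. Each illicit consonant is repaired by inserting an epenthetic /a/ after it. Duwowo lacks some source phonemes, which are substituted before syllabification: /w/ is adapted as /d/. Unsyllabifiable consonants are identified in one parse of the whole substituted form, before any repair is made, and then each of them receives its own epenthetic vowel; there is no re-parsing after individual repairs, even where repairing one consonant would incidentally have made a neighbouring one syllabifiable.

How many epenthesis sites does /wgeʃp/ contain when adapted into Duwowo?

3

After substitution the input is /dgeʃp/.
The unsyllabifiable consonants are /d/, /ʃ/, /p/; each receives one epenthetic vowel.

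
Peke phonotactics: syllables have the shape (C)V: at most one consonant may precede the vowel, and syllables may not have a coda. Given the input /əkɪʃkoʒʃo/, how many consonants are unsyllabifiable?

The consonants /ʃ/, /ʒ/ cannot be parsed into a legal (C)V syllable (no codas are permitted; onsets are limited to one consonant).

2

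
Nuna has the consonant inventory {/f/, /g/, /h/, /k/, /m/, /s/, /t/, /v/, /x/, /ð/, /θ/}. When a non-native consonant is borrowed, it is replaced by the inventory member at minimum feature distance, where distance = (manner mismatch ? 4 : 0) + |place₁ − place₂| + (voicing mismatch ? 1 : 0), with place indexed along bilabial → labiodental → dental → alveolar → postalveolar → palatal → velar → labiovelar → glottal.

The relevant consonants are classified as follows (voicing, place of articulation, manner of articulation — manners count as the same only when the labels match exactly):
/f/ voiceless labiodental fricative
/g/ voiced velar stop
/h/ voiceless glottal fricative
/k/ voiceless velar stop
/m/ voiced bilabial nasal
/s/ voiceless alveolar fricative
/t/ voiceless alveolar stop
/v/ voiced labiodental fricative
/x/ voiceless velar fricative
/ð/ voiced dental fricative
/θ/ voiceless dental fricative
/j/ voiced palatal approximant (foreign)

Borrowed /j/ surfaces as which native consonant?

/g/ is closest: manner differs (approximant→stop, +4), place distance 1 (palatal→velar), same voicing; total 5. Next closest is /k/ at distance 6.

g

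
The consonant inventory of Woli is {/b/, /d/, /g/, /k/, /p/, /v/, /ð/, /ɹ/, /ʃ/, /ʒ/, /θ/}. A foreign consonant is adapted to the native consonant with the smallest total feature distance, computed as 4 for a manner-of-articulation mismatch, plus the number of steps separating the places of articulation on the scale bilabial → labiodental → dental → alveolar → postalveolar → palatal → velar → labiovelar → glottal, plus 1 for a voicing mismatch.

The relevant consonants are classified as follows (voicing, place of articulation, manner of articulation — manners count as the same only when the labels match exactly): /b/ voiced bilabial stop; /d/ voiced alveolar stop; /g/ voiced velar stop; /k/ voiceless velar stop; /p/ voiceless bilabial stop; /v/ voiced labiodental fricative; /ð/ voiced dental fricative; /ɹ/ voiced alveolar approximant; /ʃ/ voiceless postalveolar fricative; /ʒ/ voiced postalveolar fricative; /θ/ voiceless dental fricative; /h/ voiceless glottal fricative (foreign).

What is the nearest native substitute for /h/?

ʃ

/ʃ/ is closest: same manner (fricative), place distance 4 (glottal→postalveolar), same voicing; total 4. Next closest is /ʒ/ at distance 5.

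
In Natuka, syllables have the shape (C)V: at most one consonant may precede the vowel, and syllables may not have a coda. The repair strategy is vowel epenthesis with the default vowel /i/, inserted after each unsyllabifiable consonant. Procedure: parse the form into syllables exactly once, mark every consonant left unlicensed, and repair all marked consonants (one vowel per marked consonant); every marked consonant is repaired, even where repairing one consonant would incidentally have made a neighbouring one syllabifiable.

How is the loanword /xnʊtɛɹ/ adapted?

xinʊtɛɹi

Syllabifying with onset maximization leaves /x/, /ɹ/ stranded (no codas are permitted; onsets are limited to one consonant).
Inserting the epenthetic vowel yields /x/ → /xi/, /ɹ/ → /ɹi/.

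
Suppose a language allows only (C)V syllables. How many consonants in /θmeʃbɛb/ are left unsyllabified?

Syllabifying with onset maximization leaves /θ/, /ʃ/, /b/ stranded (no codas are permitted; onsets are limited to one consonant).

3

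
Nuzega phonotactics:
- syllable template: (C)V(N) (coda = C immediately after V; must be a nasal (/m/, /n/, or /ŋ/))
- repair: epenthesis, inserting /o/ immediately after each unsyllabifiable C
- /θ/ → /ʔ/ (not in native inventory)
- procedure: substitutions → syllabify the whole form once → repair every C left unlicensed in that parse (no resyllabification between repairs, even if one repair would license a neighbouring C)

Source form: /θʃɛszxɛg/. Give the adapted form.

Substitution: /θ/ → /ʔ/, giving /ʔʃɛszxɛg/.
Under (C)V(N), the unsyllabifiable consonants are /ʔ/, /s/, /z/, /g/ (only a nasal (/m/, /n/, or /ŋ/) is licensed in coda position; onsets are limited to one consonant).
Epenthesis after each stranded consonant: /ʔ/ → /ʔo/, /s/ → /so/, /z/ → /zo/, /g/ → /go/.

ʔoʃɛsozoxɛgo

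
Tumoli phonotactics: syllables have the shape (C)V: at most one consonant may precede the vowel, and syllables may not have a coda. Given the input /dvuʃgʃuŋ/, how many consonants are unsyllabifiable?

The consonants /d/, /ʃ/, /g/, /ŋ/ cannot be parsed into a legal (C)V syllable (no codas are permitted; onsets are limited to one consonant).

4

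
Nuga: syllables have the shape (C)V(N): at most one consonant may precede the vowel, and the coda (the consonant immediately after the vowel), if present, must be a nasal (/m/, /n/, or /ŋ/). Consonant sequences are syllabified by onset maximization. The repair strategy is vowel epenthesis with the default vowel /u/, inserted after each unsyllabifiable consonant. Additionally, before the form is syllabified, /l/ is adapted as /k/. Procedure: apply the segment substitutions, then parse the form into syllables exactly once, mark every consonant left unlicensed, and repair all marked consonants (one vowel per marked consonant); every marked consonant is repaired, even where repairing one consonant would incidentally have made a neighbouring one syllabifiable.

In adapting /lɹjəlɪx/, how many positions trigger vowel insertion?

3

After substitution the input is /kɹjəkɪx/.
The unsyllabifiable consonants are /k/, /ɹ/, /x/; each receives one epenthetic vowel.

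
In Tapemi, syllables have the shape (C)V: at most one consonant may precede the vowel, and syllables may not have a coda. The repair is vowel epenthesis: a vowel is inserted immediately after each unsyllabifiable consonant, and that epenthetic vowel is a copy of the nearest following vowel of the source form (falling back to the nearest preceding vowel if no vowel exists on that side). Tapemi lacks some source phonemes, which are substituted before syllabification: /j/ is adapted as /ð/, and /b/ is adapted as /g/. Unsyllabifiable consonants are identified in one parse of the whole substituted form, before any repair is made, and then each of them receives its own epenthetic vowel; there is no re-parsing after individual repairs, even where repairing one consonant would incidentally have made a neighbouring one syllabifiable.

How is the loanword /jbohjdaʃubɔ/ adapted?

Substitution: /j/ → /ð/, /b/ → /g/, giving /ðgohðdaʃugɔ/.
The consonants /ð/, /h/, /ð/ cannot be parsed into a legal (C)V syllable (no codas are permitted; onsets are limited to one consonant).
Epenthesis after each stranded consonant: /ð/ → /ðo/, /h/ → /ha/, /ð/ → /ða/.

ðogohaðadaʃugɔ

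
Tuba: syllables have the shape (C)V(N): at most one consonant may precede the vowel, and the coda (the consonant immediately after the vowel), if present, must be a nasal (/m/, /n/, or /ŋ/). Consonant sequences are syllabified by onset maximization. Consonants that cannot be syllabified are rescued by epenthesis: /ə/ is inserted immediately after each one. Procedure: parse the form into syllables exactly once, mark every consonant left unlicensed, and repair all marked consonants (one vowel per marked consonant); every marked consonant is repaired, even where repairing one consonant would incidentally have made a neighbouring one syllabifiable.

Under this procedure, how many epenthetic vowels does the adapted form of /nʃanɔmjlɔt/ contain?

The unsyllabifiable consonants are /n/, /j/, /t/; each receives one epenthetic vowel.

3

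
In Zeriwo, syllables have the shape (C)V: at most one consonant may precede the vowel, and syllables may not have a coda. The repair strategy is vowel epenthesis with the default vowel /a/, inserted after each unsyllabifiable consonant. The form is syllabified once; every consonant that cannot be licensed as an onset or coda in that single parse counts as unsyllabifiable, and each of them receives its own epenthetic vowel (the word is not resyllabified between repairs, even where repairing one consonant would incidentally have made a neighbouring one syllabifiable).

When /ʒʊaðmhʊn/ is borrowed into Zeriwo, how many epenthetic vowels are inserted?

3

The unsyllabifiable consonants are /ð/, /m/, /n/; each receives one epenthetic vowel.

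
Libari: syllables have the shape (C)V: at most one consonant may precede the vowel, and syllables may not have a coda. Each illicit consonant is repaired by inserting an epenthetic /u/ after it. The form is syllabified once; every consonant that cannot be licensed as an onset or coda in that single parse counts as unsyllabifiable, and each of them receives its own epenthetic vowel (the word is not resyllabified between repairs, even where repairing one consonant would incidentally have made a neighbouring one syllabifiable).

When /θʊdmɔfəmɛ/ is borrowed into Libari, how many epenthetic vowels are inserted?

1

The unsyllabifiable consonants are /d/; each receives one epenthetic vowel.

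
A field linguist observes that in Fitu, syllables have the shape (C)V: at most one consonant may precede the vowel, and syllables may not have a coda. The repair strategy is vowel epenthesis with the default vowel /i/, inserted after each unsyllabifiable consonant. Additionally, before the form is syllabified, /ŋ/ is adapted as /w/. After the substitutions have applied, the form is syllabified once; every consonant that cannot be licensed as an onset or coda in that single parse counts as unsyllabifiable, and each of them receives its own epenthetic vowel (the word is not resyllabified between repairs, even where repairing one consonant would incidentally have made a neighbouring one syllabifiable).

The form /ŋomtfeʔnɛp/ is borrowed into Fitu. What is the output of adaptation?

womitifeʔinɛpi

Substitution: /ŋ/ → /w/, giving /womtfeʔnɛp/.
Under (C)V, the unsyllabifiable consonants are /m/, /t/, /ʔ/, /p/ (no codas are permitted; onsets are limited to one consonant).
Epenthesis after each stranded consonant: /m/ → /mi/, /t/ → /ti/, /ʔ/ → /ʔi/, /p/ → /pi/.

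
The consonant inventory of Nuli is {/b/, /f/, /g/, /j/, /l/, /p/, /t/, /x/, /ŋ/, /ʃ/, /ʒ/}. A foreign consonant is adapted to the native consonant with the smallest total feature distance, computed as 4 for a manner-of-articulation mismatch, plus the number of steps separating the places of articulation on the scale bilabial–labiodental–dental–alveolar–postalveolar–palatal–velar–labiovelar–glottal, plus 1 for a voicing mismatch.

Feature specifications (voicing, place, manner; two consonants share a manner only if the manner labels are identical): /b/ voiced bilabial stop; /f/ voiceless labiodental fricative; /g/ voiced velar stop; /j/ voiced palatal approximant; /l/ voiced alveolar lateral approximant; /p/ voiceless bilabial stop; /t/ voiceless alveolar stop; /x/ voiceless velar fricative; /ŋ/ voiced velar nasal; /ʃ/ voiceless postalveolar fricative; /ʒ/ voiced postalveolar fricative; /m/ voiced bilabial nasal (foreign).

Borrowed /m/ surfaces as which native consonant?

b

/b/ is closest: manner differs (nasal→stop, +4), place distance 0 (bilabial→bilabial), same voicing; total 4. Next closest is /p/ at distance 5.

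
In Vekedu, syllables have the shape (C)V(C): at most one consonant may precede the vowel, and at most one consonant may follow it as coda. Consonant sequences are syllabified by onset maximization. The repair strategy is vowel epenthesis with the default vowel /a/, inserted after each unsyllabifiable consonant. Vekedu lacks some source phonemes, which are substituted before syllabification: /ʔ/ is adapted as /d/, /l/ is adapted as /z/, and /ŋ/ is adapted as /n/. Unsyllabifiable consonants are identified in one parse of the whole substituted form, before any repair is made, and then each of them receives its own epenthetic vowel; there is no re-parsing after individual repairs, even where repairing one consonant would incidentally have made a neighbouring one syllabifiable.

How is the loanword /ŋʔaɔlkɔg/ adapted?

Substitution: /ŋ/ → /n/, /ʔ/ → /d/, /l/ → /z/, giving /ndaɔzkɔg/.
Under (C)V(C), the unsyllabifiable consonants are /n/ (at most one coda consonant is licensed; onsets are limited to one consonant).
Inserting the epenthetic vowel yields /n/ → /na/.

nadaɔzkɔg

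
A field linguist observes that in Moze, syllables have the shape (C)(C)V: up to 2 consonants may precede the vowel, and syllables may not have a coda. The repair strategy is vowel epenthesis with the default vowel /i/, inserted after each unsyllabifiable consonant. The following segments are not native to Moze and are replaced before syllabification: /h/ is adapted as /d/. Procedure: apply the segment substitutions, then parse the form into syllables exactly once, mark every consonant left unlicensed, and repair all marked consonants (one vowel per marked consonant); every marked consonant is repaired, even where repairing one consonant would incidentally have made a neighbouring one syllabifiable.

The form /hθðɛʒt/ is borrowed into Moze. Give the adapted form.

Substitution: /h/ → /d/, giving /dθðɛʒt/.
Syllabifying with onset maximization leaves /d/, /ʒ/, /t/ stranded (no codas are permitted; onsets may contain at most 2 consonants).
Epenthesis after each stranded consonant: /d/ → /di/, /ʒ/ → /ʒi/, /t/ → /ti/.

diθðɛʒiti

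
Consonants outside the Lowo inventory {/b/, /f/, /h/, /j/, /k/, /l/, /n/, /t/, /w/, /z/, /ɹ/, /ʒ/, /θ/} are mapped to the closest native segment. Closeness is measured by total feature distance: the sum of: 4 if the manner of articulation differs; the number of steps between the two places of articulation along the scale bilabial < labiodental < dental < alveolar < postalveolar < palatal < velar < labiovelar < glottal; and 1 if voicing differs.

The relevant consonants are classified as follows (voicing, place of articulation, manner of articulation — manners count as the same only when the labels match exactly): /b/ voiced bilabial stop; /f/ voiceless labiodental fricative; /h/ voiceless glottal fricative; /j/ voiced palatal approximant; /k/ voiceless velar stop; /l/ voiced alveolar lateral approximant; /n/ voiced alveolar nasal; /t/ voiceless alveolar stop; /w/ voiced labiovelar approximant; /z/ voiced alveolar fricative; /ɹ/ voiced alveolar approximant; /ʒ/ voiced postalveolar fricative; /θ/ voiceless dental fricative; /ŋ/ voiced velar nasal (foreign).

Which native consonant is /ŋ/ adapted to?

n

/n/ is closest: same manner (nasal), place distance 3 (velar→alveolar), same voicing; total 3. Next closest is /j/ at distance 5.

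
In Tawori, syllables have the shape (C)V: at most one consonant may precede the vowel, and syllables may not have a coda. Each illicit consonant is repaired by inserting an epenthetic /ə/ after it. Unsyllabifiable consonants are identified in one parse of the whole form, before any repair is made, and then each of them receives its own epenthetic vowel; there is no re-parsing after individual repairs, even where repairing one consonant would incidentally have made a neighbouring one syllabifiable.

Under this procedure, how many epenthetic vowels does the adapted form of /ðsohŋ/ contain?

The unsyllabifiable consonants are /ð/, /h/, /ŋ/; each receives one epenthetic vowel.

3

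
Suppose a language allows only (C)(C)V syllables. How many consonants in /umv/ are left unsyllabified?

2

The consonants /m/, /v/ cannot be parsed into a legal (C)(C)V syllable (no codas are permitted; onsets may contain at most 2 consonants).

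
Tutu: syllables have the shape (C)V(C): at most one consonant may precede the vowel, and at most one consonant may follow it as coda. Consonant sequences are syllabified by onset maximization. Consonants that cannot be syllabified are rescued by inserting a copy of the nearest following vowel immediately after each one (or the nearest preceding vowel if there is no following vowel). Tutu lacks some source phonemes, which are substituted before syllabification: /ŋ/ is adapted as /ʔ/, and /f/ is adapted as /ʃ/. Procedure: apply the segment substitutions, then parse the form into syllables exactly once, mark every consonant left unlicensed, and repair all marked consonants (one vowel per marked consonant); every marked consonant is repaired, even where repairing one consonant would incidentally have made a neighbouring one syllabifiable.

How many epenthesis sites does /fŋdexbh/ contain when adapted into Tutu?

After substitution the input is /ʃʔdexbh/.
The unsyllabifiable consonants are /ʃ/, /ʔ/, /b/, /h/; each receives one epenthetic vowel.

4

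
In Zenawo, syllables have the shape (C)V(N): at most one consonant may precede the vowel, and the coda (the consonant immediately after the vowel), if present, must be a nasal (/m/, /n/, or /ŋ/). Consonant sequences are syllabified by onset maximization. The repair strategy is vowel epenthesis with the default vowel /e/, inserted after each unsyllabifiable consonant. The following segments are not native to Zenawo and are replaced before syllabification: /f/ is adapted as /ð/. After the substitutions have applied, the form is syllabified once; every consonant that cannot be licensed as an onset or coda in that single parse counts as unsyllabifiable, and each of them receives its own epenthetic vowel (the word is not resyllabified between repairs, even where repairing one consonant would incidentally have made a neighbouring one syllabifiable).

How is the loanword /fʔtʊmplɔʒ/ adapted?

Substitution: /f/ → /ð/, giving /ðʔtʊmplɔʒ/.
Under (C)V(N), the unsyllabifiable consonants are /ð/, /ʔ/, /p/, /ʒ/ (only a nasal (/m/, /n/, or /ŋ/) is licensed in coda position; onsets are limited to one consonant).
Each unlicensed consonant becomes the onset of a new syllable: /ð/ → /ðe/, /ʔ/ → /ʔe/, /p/ → /pe/, /ʒ/ → /ʒe/.

ðeʔetʊmpelɔʒe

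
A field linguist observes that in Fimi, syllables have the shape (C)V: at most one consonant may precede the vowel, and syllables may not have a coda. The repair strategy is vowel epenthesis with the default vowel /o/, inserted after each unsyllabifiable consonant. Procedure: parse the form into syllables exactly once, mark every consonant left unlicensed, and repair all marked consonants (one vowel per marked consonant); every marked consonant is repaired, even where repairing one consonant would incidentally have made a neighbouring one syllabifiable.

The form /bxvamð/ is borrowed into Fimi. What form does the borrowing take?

The consonants /b/, /x/, /m/, /ð/ cannot be parsed into a legal (C)V syllable (no codas are permitted; onsets are limited to one consonant).
Inserting the epenthetic vowel yields /b/ → /bo/, /x/ → /xo/, /m/ → /mo/, /ð/ → /ðo/.

boxovamoðo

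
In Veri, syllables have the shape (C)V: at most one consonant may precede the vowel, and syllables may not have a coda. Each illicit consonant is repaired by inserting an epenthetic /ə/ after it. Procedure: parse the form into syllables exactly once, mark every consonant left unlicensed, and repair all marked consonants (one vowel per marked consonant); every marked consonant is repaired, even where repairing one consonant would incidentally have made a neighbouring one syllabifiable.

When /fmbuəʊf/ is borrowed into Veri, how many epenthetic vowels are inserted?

3

The unsyllabifiable consonants are /f/, /m/, /f/; each receives one epenthetic vowel.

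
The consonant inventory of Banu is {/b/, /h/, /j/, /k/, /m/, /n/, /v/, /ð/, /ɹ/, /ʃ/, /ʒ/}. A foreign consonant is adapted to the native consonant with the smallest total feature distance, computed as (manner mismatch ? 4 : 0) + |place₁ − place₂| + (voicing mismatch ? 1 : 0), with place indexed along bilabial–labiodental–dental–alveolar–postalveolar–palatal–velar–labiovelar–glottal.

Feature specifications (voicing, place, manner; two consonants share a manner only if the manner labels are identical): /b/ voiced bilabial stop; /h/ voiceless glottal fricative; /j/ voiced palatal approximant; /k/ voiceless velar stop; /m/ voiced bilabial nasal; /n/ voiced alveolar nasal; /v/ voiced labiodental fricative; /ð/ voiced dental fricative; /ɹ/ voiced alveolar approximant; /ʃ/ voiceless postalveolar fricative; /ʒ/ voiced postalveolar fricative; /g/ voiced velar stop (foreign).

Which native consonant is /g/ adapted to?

k

/k/ is closest: same manner (stop), place distance 0 (velar→velar), voicing differs (+1); total 1. Next closest is /j/ at distance 5.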